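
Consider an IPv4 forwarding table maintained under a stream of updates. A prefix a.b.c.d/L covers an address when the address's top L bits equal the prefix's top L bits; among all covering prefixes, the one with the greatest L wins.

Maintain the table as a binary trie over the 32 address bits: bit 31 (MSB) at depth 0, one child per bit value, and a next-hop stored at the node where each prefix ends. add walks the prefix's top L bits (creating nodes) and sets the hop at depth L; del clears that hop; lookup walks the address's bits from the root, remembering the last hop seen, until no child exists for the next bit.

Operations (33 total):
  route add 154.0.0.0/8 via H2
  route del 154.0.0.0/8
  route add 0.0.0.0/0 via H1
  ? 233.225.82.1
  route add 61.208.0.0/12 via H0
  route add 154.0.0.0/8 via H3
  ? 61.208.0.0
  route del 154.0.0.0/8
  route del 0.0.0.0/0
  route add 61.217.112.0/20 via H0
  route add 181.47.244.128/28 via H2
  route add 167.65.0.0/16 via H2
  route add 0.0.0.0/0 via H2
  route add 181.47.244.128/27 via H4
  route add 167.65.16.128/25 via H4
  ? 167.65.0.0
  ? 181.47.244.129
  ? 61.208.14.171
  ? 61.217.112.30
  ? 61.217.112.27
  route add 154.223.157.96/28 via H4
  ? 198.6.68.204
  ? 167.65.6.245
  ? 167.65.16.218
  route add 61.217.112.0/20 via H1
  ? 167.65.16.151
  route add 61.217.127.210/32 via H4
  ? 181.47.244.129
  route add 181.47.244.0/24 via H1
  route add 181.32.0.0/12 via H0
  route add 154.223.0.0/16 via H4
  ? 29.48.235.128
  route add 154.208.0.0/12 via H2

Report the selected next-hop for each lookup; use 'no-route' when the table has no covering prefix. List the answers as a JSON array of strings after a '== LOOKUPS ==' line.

Trace:
  add 154.0.0.0/8 -> H2 at depth 8
  del 154.0.0.0/8 (clear depth 8)
  add 0.0.0.0/0 -> H1 at depth 0
  lookup 233.225.82.1: bits 1 walk d0:H1→d1:- -> H1
  add 61.208.0.0/12 -> H0 at depth 12
  add 154.0.0.0/8 -> H3 at depth 8
  lookup 61.208.0.0: bits 001111011101 walk d0:H1→d1:-→d2:-→d3:-→d4:-→d5:-→d6:-→d7:-→d8:-→d9:-→d10:-→d11:-→d12:H0 -> H0
  del 154.0.0.0/8 (clear depth 8)
  del 0.0.0.0/0 (clear depth 0)
  add 61.217.112.0/20 -> H0 at depth 20
  add 181.47.244.128/28 -> H2 at depth 28
  add 167.65.0.0/16 -> H2 at depth 16
  add 0.0.0.0/0 -> H2 at depth 0
  add 181.47.244.128/27 -> H4 at depth 27
  add 167.65.16.128/25 -> H4 at depth 25
  lookup 167.65.0.0: bits 1010011101000001000 walk d0:H2→d1:-→d2:-→d3:-→d4:-→d5:-→d6:-→d7:-→d8:-→d9:-→d10:-→d11:-→d12:-→d13:-→d14:-→d15:-→d16:H2→d17:-→d18:-→d19:- -> H2
  lookup 181.47.244.129: bits 1011010100101111111101001000 walk d0:H2→d1:-→d2:-→d3:-→d4:-→d5:-→d6:-→d7:-→d8:-→d9:-→d10:-→d11:-→d12:-→d13:-→d14:-→d15:-→d16:-→d17:-→d18:-→d19:-→d20:-→d21:-→d22:-→d23:-→d24:-→d25:-→d26:-→d27:H4→d28:H2 -> H2
  lookup 61.208.14.171: bits 001111011101 walk d0:H2→d1:-→d2:-→d3:-→d4:-→d5:-→d6:-→d7:-→d8:-→d9:-→d10:-→d11:-→d12:H0 -> H0
  lookup 61.217.112.30: bits 00111101110110010111 walk d0:H2→d1:-→d2:-→d3:-→d4:-→d5:-→d6:-→d7:-→d8:-→d9:-→d10:-→d11:-→d12:H0→d13:-→d14:-→d15:-→d16:-→d17:-→d18:-→d19:-→d20:H0 -> H0
  lookup 61.217.112.27: bits 00111101110110010111 walk d0:H2→d1:-→d2:-→d3:-→d4:-→d5:-→d6:-→d7:-→d8:-→d9:-→d10:-→d11:-→d12:H0→d13:-→d14:-→d15:-→d16:-→d17:-→d18:-→d19:-→d20:H0 -> H0
  add 154.223.157.96/28 -> H4 at depth 28
  lookup 198.6.68.204: bits 1 walk d0:H2→d1:- -> H2
  lookup 167.65.6.245: bits 1010011101000001000 walk d0:H2→d1:-→d2:-→d3:-→d4:-→d5:-→d6:-→d7:-→d8:-→d9:-→d10:-→d11:-→d12:-→d13:-→d14:-→d15:-→d16:H2→d17:-→d18:-→d19:- -> H2
  lookup 167.65.16.218: bits 1010011101000001000100001 walk d0:H2→d1:-→d2:-→d3:-→d4:-→d5:-→d6:-→d7:-→d8:-→d9:-→d10:-→d11:-→d12:-→d13:-→d14:-→d15:-→d16:H2→d17:-→d18:-→d19:-→d20:-→d21:-→d22:-→d23:-→d24:-→d25:H4 -> H4
  add 61.217.112.0/20 -> H1 at depth 20
  lookup 167.65.16.151: bits 1010011101000001000100001 walk d0:H2→d1:-→d2:-→d3:-→d4:-→d5:-→d6:-→d7:-→d8:-→d9:-→d10:-→d11:-→d12:-→d13:-→d14:-→d15:-→d16:H2→d17:-→d18:-→d19:-→d20:-→d21:-→d22:-→d23:-→d24:-→d25:H4 -> H4
  add 61.217.127.210/32 -> H4 at depth 32
  lookup 181.47.244.129: bits 1011010100101111111101001000 walk d0:H2→d1:-→d2:-→d3:-→d4:-→d5:-→d6:-→d7:-→d8:-→d9:-→d10:-→d11:-→d12:-→d13:-→d14:-→d15:-→d16:-→d17:-→d18:-→d19:-→d20:-→d21:-→d22:-→d23:-→d24:-→d25:-→d26:-→d27:H4→d28:H2 -> H2
  add 181.47.244.0/24 -> H1 at depth 24
  add 181.32.0.0/12 -> H0 at depth 12
  add 154.223.0.0/16 -> H4 at depth 16
  lookup 29.48.235.128: bits 00 walk d0:H2→d1:-→d2:- -> H2
  add 154.208.0.0/12 -> H2 at depth 12

== LOOKUPS ==
["H1","H0","H2","H2","H0","H0","H0","H2","H2","H4","H4","H2","H2"]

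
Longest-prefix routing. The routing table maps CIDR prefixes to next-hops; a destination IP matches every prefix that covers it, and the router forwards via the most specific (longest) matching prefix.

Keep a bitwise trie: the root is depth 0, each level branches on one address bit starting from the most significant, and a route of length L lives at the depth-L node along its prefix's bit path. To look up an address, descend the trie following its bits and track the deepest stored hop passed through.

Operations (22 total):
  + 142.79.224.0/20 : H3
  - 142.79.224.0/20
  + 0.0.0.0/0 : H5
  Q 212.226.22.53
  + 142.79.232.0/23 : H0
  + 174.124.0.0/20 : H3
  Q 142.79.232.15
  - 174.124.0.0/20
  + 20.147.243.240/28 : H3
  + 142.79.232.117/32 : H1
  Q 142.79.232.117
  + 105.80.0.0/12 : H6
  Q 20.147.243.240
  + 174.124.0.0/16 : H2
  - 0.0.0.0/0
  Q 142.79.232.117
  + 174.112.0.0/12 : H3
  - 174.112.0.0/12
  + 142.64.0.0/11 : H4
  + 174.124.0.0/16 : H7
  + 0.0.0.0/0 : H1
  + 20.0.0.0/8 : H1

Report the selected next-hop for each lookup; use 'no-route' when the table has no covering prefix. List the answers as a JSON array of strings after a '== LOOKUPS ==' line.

Apply in order:
  + 142.79.224.0/20 (H3) depth=20
  del 142.79.224.0/20 (clear depth 20)
  + 0.0.0.0/0 (H5) depth=0
  ? 212.226.22.53  path d0:H5→d1:-  best=H5
  + 142.79.232.0/23 (H0) depth=23
  + 174.124.0.0/20 (H3) depth=20
  ? 142.79.232.15  path d0:H5→d1:-→d2:-→d3:-→d4:-→d5:-→d6:-→d7:-→d8:-→d9:-→d10:-→d11:-→d12:-→d13:-→d14:-→d15:-→d16:-→d17:-→d18:-→d19:-→d20:-→d21:-→d22:-→d23:H0  best=H0
  del 174.124.0.0/20 (clear depth 20)
  + 20.147.243.240/28 (H3) depth=28
  + 142.79.232.117/32 (H1) depth=32
  ? 142.79.232.117  path d0:H5→d1:-→d2:-→d3:-→d4:-→d5:-→d6:-→d7:-→d8:-→d9:-→d10:-→d11:-→d12:-→d13:-→d14:-→d15:-→d16:-→d17:-→d18:-→d19:-→d20:-→d21:-→d22:-→d23:H0→d24:-→d25:-→d26:-→d27:-→d28:-→d29:-→d30:-→d31:-→d32:H1  best=H1
  + 105.80.0.0/12 (H6) depth=12
  ? 20.147.243.240  path d0:H5→d1:-→d2:-→d3:-→d4:-→d5:-→d6:-→d7:-→d8:-→d9:-→d10:-→d11:-→d12:-→d13:-→d14:-→d15:-→d16:-→d17:-→d18:-→d19:-→d20:-→d21:-→d22:-→d23:-→d24:-→d25:-→d26:-→d27:-→d28:H3  best=H3
  + 174.124.0.0/16 (H2) depth=16
  del 0.0.0.0/0 (clear depth 0)
  ? 142.79.232.117  path d0:-→d1:-→d2:-→d3:-→d4:-→d5:-→d6:-→d7:-→d8:-→d9:-→d10:-→d11:-→d12:-→d13:-→d14:-→d15:-→d16:-→d17:-→d18:-→d19:-→d20:-→d21:-→d22:-→d23:H0→d24:-→d25:-→d26:-→d27:-→d28:-→d29:-→d30:-→d31:-→d32:H1  best=H1
  + 174.112.0.0/12 (H3) depth=12
  del 174.112.0.0/12 (clear depth 12)
  + 142.64.0.0/11 (H4) depth=11
  + 174.124.0.0/16 (H7) depth=16
  + 0.0.0.0/0 (H1) depth=0
  + 20.0.0.0/8 (H1) depth=8

== LOOKUPS ==
["H5","H0","H1","H3","H1"]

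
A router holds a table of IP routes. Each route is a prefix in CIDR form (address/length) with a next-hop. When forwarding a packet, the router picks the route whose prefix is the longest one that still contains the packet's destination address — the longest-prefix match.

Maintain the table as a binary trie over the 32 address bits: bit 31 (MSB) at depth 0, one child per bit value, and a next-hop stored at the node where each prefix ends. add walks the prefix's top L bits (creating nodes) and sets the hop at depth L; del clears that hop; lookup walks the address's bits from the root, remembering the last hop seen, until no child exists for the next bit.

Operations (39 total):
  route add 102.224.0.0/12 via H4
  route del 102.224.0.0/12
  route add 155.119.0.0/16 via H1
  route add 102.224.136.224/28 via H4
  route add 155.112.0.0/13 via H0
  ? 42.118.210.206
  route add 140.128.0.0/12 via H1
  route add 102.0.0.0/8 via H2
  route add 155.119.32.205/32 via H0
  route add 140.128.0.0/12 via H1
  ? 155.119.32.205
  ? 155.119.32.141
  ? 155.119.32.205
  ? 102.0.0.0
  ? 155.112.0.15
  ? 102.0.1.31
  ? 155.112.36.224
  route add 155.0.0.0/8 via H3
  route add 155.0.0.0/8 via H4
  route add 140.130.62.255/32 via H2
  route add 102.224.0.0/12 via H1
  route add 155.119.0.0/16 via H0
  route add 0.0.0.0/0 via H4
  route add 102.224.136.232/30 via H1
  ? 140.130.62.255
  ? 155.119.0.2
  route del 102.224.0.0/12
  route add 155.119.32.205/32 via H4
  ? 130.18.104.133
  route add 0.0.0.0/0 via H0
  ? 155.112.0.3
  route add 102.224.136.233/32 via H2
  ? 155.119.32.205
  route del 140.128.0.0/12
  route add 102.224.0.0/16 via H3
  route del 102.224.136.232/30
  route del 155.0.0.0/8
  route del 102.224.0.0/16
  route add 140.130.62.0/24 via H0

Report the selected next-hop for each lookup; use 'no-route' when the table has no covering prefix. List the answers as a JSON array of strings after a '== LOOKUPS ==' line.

Apply in order:
  + 102.224.0.0/12 (H4) depth=12
  del 102.224.0.0/12 (clear depth 12)
  + 155.119.0.0/16 (H1) depth=16
  + 102.224.136.224/28 (H4) depth=28
  + 155.112.0.0/13 (H0) depth=13
  ? 42.118.210.206  path d0:-→d1:-  best=no-route
  + 140.128.0.0/12 (H1) depth=12
  + 102.0.0.0/8 (H2) depth=8
  + 155.119.32.205/32 (H0) depth=32
  + 140.128.0.0/12 (H1) depth=12
  ? 155.119.32.205  path d0:-→d1:-→d2:-→d3:-→d4:-→d5:-→d6:-→d7:-→d8:-→d9:-→d10:-→d11:-→d12:-→d13:H0→d14:-→d15:-→d16:H1→d17:-→d18:-→d19:-→d20:-→d21:-→d22:-→d23:-→d24:-→d25:-→d26:-→d27:-→d28:-→d29:-→d30:-→d31:-→d32:H0  best=H0
  ? 155.119.32.141  path d0:-→d1:-→d2:-→d3:-→d4:-→d5:-→d6:-→d7:-→d8:-→d9:-→d10:-→d11:-→d12:-→d13:H0→d14:-→d15:-→d16:H1→d17:-→d18:-→d19:-→d20:-→d21:-→d22:-→d23:-→d24:-→d25:-  best=H1
  ? 155.119.32.205  path d0:-→d1:-→d2:-→d3:-→d4:-→d5:-→d6:-→d7:-→d8:-→d9:-→d10:-→d11:-→d12:-→d13:H0→d14:-→d15:-→d16:H1→d17:-→d18:-→d19:-→d20:-→d21:-→d22:-→d23:-→d24:-→d25:-→d26:-→d27:-→d28:-→d29:-→d30:-→d31:-→d32:H0  best=H0
  ? 102.0.0.0  path d0:-→d1:-→d2:-→d3:-→d4:-→d5:-→d6:-→d7:-→d8:H2  best=H2
  ? 155.112.0.15  path d0:-→d1:-→d2:-→d3:-→d4:-→d5:-→d6:-→d7:-→d8:-→d9:-→d10:-→d11:-→d12:-→d13:H0  best=H0
  ? 102.0.1.31  path d0:-→d1:-→d2:-→d3:-→d4:-→d5:-→d6:-→d7:-→d8:H2  best=H2
  ? 155.112.36.224  path d0:-→d1:-→d2:-→d3:-→d4:-→d5:-→d6:-→d7:-→d8:-→d9:-→d10:-→d11:-→d12:-→d13:H0  best=H0
  + 155.0.0.0/8 (H3) depth=8
  + 155.0.0.0/8 (H4) depth=8
  + 140.130.62.255/32 (H2) depth=32
  + 102.224.0.0/12 (H1) depth=12
  + 155.119.0.0/16 (H0) depth=16
  + 0.0.0.0/0 (H4) depth=0
  + 102.224.136.232/30 (H1) depth=30
  ? 140.130.62.255  path d0:H4→d1:-→d2:-→d3:-→d4:-→d5:-→d6:-→d7:-→d8:-→d9:-→d10:-→d11:-→d12:H1→d13:-→d14:-→d15:-→d16:-→d17:-→d18:-→d19:-→d20:-→d21:-→d22:-→d23:-→d24:-→d25:-→d26:-→d27:-→d28:-→d29:-→d30:-→d31:-→d32:H2  best=H2
  ? 155.119.0.2  path d0:H4→d1:-→d2:-→d3:-→d4:-→d5:-→d6:-→d7:-→d8:H4→d9:-→d10:-→d11:-→d12:-→d13:H0→d14:-→d15:-→d16:H0→d17:-→d18:-  best=H0
  del 102.224.0.0/12 (clear depth 12)
  + 155.119.32.205/32 (H4) depth=32
  ? 130.18.104.133  path d0:H4→d1:-→d2:-→d3:-→d4:-  best=H4
  + 0.0.0.0/0 (H0) depth=0
  ? 155.112.0.3  path d0:H0→d1:-→d2:-→d3:-→d4:-→d5:-→d6:-→d7:-→d8:H4→d9:-→d10:-→d11:-→d12:-→d13:H0  best=H0
  + 102.224.136.233/32 (H2) depth=32
  ? 155.119.32.205  path d0:H0→d1:-→d2:-→d3:-→d4:-→d5:-→d6:-→d7:-→d8:H4→d9:-→d10:-→d11:-→d12:-→d13:H0→d14:-→d15:-→d16:H0→d17:-→d18:-→d19:-→d20:-→d21:-→d22:-→d23:-→d24:-→d25:-→d26:-→d27:-→d28:-→d29:-→d30:-→d31:-→d32:H4  best=H4
  del 140.128.0.0/12 (clear depth 12)
  + 102.224.0.0/16 (H3) depth=16
  del 102.224.136.232/30 (clear depth 30)
  del 155.0.0.0/8 (clear depth 8)
  del 102.224.0.0/16 (clear depth 16)
  + 140.130.62.0/24 (H0) depth=24

== LOOKUPS ==
["no-route","H0","H1","H0","H2","H0","H2","H0","H2","H0","H4","H0","H4"]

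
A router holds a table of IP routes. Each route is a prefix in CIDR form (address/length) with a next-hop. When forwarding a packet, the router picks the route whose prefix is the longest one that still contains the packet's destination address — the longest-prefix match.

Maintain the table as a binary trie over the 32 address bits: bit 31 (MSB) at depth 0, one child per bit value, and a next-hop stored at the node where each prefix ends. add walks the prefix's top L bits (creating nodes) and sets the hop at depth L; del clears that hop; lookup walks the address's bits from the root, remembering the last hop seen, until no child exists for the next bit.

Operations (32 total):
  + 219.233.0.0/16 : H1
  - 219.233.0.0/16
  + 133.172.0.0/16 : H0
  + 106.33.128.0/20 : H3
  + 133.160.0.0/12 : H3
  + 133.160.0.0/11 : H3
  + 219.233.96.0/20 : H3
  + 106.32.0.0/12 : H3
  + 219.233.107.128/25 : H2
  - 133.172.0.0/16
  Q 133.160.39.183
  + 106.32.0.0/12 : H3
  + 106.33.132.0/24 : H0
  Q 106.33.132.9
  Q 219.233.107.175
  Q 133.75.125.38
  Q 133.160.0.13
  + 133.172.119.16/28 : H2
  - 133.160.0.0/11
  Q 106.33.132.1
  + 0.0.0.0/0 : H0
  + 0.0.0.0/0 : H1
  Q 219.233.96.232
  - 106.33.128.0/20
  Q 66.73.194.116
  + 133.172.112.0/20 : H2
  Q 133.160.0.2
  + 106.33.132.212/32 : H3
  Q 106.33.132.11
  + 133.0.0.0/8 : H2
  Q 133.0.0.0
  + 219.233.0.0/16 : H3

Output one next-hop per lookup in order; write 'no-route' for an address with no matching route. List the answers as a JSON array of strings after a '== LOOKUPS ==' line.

Process each operation:
  + 219.233.0.0/16 (H1) depth=16
  - 219.233.0.0/16 clear@16
  + 133.172.0.0/16 (H0) depth=16
  + 106.33.128.0/20 (H3) depth=20
  + 133.160.0.0/12 (H3) depth=12
  + 133.160.0.0/11 (H3) depth=11
  + 219.233.96.0/20 (H3) depth=20
  + 106.32.0.0/12 (H3) depth=12
  + 219.233.107.128/25 (H2) depth=25
  - 133.172.0.0/16 clear@16
  lookup 133.160.39.183: bits 100001011010 walk d0:-→d1:-→d2:-→d3:-→d4:-→d5:-→d6:-→d7:-→d8:-→d9:-→d10:-→d11:H3→d12:H3 -> H3
  + 106.32.0.0/12 (H3) depth=12
  + 106.33.132.0/24 (H0) depth=24
  lookup 106.33.132.9: bits 011010100010000110000100 walk d0:-→d1:-→d2:-→d3:-→d4:-→d5:-→d6:-→d7:-→d8:-→d9:-→d10:-→d11:-→d12:H3→d13:-→d14:-→d15:-→d16:-→d17:-→d18:-→d19:-→d20:H3→d21:-→d22:-→d23:-→d24:H0 -> H0
  lookup 219.233.107.175: bits 1101101111101001011010111 walk d0:-→d1:-→d2:-→d3:-→d4:-→d5:-→d6:-→d7:-→d8:-→d9:-→d10:-→d11:-→d12:-→d13:-→d14:-→d15:-→d16:-→d17:-→d18:-→d19:-→d20:H3→d21:-→d22:-→d23:-→d24:-→d25:H2 -> H2
  lookup 133.75.125.38: bits 10000101 walk d0:-→d1:-→d2:-→d3:-→d4:-→d5:-→d6:-→d7:-→d8:- -> no-route
  lookup 133.160.0.13: bits 100001011010 walk d0:-→d1:-→d2:-→d3:-→d4:-→d5:-→d6:-→d7:-→d8:-→d9:-→d10:-→d11:H3→d12:H3 -> H3
  + 133.172.119.16/28 (H2) depth=28
  - 133.160.0.0/11 clear@11
  lookup 106.33.132.1: bits 011010100010000110000100 walk d0:-→d1:-→d2:-→d3:-→d4:-→d5:-→d6:-→d7:-→d8:-→d9:-→d10:-→d11:-→d12:H3→d13:-→d14:-→d15:-→d16:-→d17:-→d18:-→d19:-→d20:H3→d21:-→d22:-→d23:-→d24:H0 -> H0
  + 0.0.0.0/0 (H0) depth=0
  + 0.0.0.0/0 (H1) depth=0
  lookup 219.233.96.232: bits 11011011111010010110 walk d0:H1→d1:-→d2:-→d3:-→d4:-→d5:-→d6:-→d7:-→d8:-→d9:-→d10:-→d11:-→d12:-→d13:-→d14:-→d15:-→d16:-→d17:-→d18:-→d19:-→d20:H3 -> H3
  - 106.33.128.0/20 clear@20
  lookup 66.73.194.116: bits 01 walk d0:H1→d1:-→d2:- -> H1
  + 133.172.112.0/20 (H2) depth=20
  lookup 133.160.0.2: bits 100001011010 walk d0:H1→d1:-→d2:-→d3:-→d4:-→d5:-→d6:-→d7:-→d8:-→d9:-→d10:-→d11:-→d12:H3 -> H3
  + 106.33.132.212/32 (H3) depth=32
  lookup 106.33.132.11: bits 011010100010000110000100 walk d0:H1→d1:-→d2:-→d3:-→d4:-→d5:-→d6:-→d7:-→d8:-→d9:-→d10:-→d11:-→d12:H3→d13:-→d14:-→d15:-→d16:-→d17:-→d18:-→d19:-→d20:-→d21:-→d22:-→d23:-→d24:H0 -> H0
  + 133.0.0.0/8 (H2) depth=8
  lookup 133.0.0.0: bits 10000101 walk d0:H1→d1:-→d2:-→d3:-→d4:-→d5:-→d6:-→d7:-→d8:H2 -> H2
  + 219.233.0.0/16 (H3) depth=16

== LOOKUPS ==
["H3","H0","H2","no-route","H3","H0","H3","H1","H3","H0","H2"]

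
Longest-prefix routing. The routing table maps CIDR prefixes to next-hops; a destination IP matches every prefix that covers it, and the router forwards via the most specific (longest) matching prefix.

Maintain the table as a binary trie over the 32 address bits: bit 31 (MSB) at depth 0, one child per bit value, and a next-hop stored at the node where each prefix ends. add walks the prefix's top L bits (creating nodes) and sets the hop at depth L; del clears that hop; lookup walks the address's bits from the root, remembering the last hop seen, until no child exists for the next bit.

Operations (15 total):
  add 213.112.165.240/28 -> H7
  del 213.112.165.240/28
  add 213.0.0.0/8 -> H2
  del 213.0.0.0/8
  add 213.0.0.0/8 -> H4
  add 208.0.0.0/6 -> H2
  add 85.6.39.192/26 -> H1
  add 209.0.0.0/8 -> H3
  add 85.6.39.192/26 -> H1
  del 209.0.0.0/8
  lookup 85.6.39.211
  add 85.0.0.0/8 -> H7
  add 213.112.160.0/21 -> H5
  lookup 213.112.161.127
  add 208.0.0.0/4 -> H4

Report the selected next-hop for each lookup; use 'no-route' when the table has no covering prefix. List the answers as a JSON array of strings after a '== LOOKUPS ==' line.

Process each operation:
  add 213.112.165.240/28 -> H7 at depth 28
  - 213.112.165.240/28 clear@28
  add 213.0.0.0/8 -> H2 at depth 8
  - 213.0.0.0/8 clear@8
  add 213.0.0.0/8 -> H4 at depth 8
  add 208.0.0.0/6 -> H2 at depth 6
  add 85.6.39.192/26 -> H1 at depth 26
  add 209.0.0.0/8 -> H3 at depth 8
  add 85.6.39.192/26 -> H1 at depth 26
  - 209.0.0.0/8 clear@8
  ? 85.6.39.211  path d0:-→d1:-→d2:-→d3:-→d4:-→d5:-→d6:-→d7:-→d8:-→d9:-→d10:-→d11:-→d12:-→d13:-→d14:-→d15:-→d16:-→d17:-→d18:-→d19:-→d20:-→d21:-→d22:-→d23:-→d24:-→d25:-→d26:H1  best=H1
  add 85.0.0.0/8 -> H7 at depth 8
  add 213.112.160.0/21 -> H5 at depth 21
  ? 213.112.161.127  path d0:-→d1:-→d2:-→d3:-→d4:-→d5:-→d6:-→d7:-→d8:H4→d9:-→d10:-→d11:-→d12:-→d13:-→d14:-→d15:-→d16:-→d17:-→d18:-→d19:-→d20:-→d21:H5  best=H5
  add 208.0.0.0/4 -> H4 at depth 4

== LOOKUPS ==
["H1","H5"]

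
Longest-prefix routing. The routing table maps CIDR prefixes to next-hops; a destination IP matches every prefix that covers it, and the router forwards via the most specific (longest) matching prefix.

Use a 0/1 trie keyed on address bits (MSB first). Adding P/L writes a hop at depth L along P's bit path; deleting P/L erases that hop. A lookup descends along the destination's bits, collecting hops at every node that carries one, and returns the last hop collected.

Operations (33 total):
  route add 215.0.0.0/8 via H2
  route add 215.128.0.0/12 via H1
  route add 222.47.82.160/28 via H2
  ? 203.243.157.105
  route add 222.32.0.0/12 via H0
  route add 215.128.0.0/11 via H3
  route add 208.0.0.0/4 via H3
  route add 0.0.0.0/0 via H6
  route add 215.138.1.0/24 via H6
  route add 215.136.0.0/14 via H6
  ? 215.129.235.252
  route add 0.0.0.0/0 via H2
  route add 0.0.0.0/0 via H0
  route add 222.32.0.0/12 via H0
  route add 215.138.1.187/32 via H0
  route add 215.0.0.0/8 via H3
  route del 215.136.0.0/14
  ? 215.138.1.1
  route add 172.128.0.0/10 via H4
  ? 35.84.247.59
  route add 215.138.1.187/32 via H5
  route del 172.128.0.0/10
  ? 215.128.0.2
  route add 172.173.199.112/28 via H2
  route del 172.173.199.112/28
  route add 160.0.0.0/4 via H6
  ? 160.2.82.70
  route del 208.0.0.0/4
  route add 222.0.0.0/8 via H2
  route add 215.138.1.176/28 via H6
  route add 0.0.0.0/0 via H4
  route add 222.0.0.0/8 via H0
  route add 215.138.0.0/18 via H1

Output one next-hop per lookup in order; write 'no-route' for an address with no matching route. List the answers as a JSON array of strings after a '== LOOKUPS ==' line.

Apply in order:
  add 215.0.0.0/8 -> H2 at depth 8
  add 215.128.0.0/12 -> H1 at depth 12
  add 222.47.82.160/28 -> H2 at depth 28
  lookup 203.243.157.105: bits 110 walk d0:-→d1:-→d2:-→d3:- -> no-route
  add 222.32.0.0/12 -> H0 at depth 12
  add 215.128.0.0/11 -> H3 at depth 11
  add 208.0.0.0/4 -> H3 at depth 4
  add 0.0.0.0/0 -> H6 at depth 0
  add 215.138.1.0/24 -> H6 at depth 24
  add 215.136.0.0/14 -> H6 at depth 14
  lookup 215.129.235.252: bits 110101111000 walk d0:H6→d1:-→d2:-→d3:-→d4:H3→d5:-→d6:-→d7:-→d8:H2→d9:-→d10:-→d11:H3→d12:H1 -> H1
  add 0.0.0.0/0 -> H2 at depth 0
  add 0.0.0.0/0 -> H0 at depth 0
  add 222.32.0.0/12 -> H0 at depth 12
  add 215.138.1.187/32 -> H0 at depth 32
  add 215.0.0.0/8 -> H3 at depth 8
  del 215.136.0.0/14 (clear depth 14)
  lookup 215.138.1.1: bits 110101111000101000000001 walk d0:H0→d1:-→d2:-→d3:-→d4:H3→d5:-→d6:-→d7:-→d8:H3→d9:-→d10:-→d11:H3→d12:H1→d13:-→d14:-→d15:-→d16:-→d17:-→d18:-→d19:-→d20:-→d21:-→d22:-→d23:-→d24:H6 -> H6
  add 172.128.0.0/10 -> H4 at depth 10
  lookup 35.84.247.59: bits ε walk d0:H0 -> H0
  add 215.138.1.187/32 -> H5 at depth 32
  del 172.128.0.0/10 (clear depth 10)
  lookup 215.128.0.2: bits 110101111000 walk d0:H0→d1:-→d2:-→d3:-→d4:H3→d5:-→d6:-→d7:-→d8:H3→d9:-→d10:-→d11:H3→d12:H1 -> H1
  add 172.173.199.112/28 -> H2 at depth 28
  del 172.173.199.112/28 (clear depth 28)
  add 160.0.0.0/4 -> H6 at depth 4
  lookup 160.2.82.70: bits 1010 walk d0:H0→d1:-→d2:-→d3:-→d4:H6 -> H6
  del 208.0.0.0/4 (clear depth 4)
  add 222.0.0.0/8 -> H2 at depth 8
  add 215.138.1.176/28 -> H6 at depth 28
  add 0.0.0.0/0 -> H4 at depth 0
  add 222.0.0.0/8 -> H0 at depth 8
  add 215.138.0.0/18 -> H1 at depth 18

== LOOKUPS ==
["no-route","H1","H6","H0","H1","H6"]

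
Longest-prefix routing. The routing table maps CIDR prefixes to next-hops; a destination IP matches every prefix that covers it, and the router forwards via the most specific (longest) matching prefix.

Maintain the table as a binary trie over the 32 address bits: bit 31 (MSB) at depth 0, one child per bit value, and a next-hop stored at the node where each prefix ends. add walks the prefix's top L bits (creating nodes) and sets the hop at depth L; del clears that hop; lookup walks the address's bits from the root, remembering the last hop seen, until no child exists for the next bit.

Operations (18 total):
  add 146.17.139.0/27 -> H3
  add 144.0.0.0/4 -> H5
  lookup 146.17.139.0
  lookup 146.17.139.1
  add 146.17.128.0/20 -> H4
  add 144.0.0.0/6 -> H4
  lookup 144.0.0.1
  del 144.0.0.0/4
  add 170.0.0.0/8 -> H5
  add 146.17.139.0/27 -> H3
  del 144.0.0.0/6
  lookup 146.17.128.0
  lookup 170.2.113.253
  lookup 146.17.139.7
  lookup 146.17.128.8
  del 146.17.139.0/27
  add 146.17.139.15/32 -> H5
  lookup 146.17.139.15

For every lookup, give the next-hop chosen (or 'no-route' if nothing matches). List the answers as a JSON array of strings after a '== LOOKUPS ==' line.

Process each operation:
  add 146.17.139.0/27 -> H3 at depth 27
  add 144.0.0.0/4 -> H5 at depth 4
  lookup 146.17.139.0: bits 100100100001000110001011000 walk d0:-→d1:-→d2:-→d3:-→d4:H5→d5:-→d6:-→d7:-→d8:-→d9:-→d10:-→d11:-→d12:-→d13:-→d14:-→d15:-→d16:-→d17:-→d18:-→d19:-→d20:-→d21:-→d22:-→d23:-→d24:-→d25:-→d26:-→d27:H3 -> H3
  lookup 146.17.139.1: bits 100100100001000110001011000 walk d0:-→d1:-→d2:-→d3:-→d4:H5→d5:-→d6:-→d7:-→d8:-→d9:-→d10:-→d11:-→d12:-→d13:-→d14:-→d15:-→d16:-→d17:-→d18:-→d19:-→d20:-→d21:-→d22:-→d23:-→d24:-→d25:-→d26:-→d27:H3 -> H3
  add 146.17.128.0/20 -> H4 at depth 20
  add 144.0.0.0/6 -> H4 at depth 6
  lookup 144.0.0.1: bits 100100 walk d0:-→d1:-→d2:-→d3:-→d4:H5→d5:-→d6:H4 -> H4
  - 144.0.0.0/4 clear@4
  add 170.0.0.0/8 -> H5 at depth 8
  add 146.17.139.0/27 -> H3 at depth 27
  - 144.0.0.0/6 clear@6
  lookup 146.17.128.0: bits 10010010000100011000 walk d0:-→d1:-→d2:-→d3:-→d4:-→d5:-→d6:-→d7:-→d8:-→d9:-→d10:-→d11:-→d12:-→d13:-→d14:-→d15:-→d16:-→d17:-→d18:-→d19:-→d20:H4 -> H4
  lookup 170.2.113.253: bits 10101010 walk d0:-→d1:-→d2:-→d3:-→d4:-→d5:-→d6:-→d7:-→d8:H5 -> H5
  lookup 146.17.139.7: bits 100100100001000110001011000 walk d0:-→d1:-→d2:-→d3:-→d4:-→d5:-→d6:-→d7:-→d8:-→d9:-→d10:-→d11:-→d12:-→d13:-→d14:-→d15:-→d16:-→d17:-→d18:-→d19:-→d20:H4→d21:-→d22:-→d23:-→d24:-→d25:-→d26:-→d27:H3 -> H3
  lookup 146.17.128.8: bits 10010010000100011000 walk d0:-→d1:-→d2:-→d3:-→d4:-→d5:-→d6:-→d7:-→d8:-→d9:-→d10:-→d11:-→d12:-→d13:-→d14:-→d15:-→d16:-→d17:-→d18:-→d19:-→d20:H4 -> H4
  - 146.17.139.0/27 clear@27
  add 146.17.139.15/32 -> H5 at depth 32
  lookup 146.17.139.15: bits 10010010000100011000101100001111 walk d0:-→d1:-→d2:-→d3:-→d4:-→d5:-→d6:-→d7:-→d8:-→d9:-→d10:-→d11:-→d12:-→d13:-→d14:-→d15:-→d16:-→d17:-→d18:-→d19:-→d20:H4→d21:-→d22:-→d23:-→d24:-→d25:-→d26:-→d27:-→d28:-→d29:-→d30:-→d31:-→d32:H5 -> H5

== LOOKUPS ==
["H3","H3","H4","H4","H5","H3","H4","H5"]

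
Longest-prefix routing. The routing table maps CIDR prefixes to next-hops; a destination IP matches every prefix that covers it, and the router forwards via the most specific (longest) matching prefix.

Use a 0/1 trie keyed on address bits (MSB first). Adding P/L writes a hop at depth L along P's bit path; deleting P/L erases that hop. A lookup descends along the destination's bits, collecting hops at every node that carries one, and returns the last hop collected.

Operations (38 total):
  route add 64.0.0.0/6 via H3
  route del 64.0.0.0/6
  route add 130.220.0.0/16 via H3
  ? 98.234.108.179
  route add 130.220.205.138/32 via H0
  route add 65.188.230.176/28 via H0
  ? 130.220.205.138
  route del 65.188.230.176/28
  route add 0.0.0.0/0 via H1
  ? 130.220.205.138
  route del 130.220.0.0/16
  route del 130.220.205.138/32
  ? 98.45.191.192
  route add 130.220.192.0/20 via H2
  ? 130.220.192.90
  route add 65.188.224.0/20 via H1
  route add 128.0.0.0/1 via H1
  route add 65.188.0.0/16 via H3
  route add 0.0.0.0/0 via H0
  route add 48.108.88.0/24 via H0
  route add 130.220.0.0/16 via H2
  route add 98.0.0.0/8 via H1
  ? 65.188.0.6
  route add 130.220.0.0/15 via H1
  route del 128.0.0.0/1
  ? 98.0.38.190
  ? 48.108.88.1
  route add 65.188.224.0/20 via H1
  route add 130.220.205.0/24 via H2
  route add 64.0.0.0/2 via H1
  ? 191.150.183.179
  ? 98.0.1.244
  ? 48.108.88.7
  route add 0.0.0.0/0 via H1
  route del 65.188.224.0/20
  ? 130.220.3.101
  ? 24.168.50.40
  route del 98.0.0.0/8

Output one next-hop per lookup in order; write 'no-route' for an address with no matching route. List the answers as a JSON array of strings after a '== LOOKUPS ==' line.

Apply in order:
  add 64.0.0.0/6 -> H3 at depth 6
  del 64.0.0.0/6 (clear depth 6)
  add 130.220.0.0/16 -> H3 at depth 16
  Q 98.234.108.179: descend 01 ; hops seen [∅] ; pick no-route
  add 130.220.205.138/32 -> H0 at depth 32
  add 65.188.230.176/28 -> H0 at depth 28
  Q 130.220.205.138: descend 10000010110111001100110110001010 ; hops seen [H3,H0] ; pick H0
  del 65.188.230.176/28 (clear depth 28)
  add 0.0.0.0/0 -> H1 at depth 0
  Q 130.220.205.138: descend 10000010110111001100110110001010 ; hops seen [H1,H3,H0] ; pick H0
  del 130.220.0.0/16 (clear depth 16)
  del 130.220.205.138/32 (clear depth 32)
  Q 98.45.191.192: descend 01 ; hops seen [H1] ; pick H1
  add 130.220.192.0/20 -> H2 at depth 20
  Q 130.220.192.90: descend 10000010110111001100 ; hops seen [H1,H2] ; pick H2
  add 65.188.224.0/20 -> H1 at depth 20
  add 128.0.0.0/1 -> H1 at depth 1
  add 65.188.0.0/16 -> H3 at depth 16
  add 0.0.0.0/0 -> H0 at depth 0
  add 48.108.88.0/24 -> H0 at depth 24
  add 130.220.0.0/16 -> H2 at depth 16
  add 98.0.0.0/8 -> H1 at depth 8
  Q 65.188.0.6: descend 0100000110111100 ; hops seen [H0,H3] ; pick H3
  add 130.220.0.0/15 -> H1 at depth 15
  del 128.0.0.0/1 (clear depth 1)
  Q 98.0.38.190: descend 01100010 ; hops seen [H0,H1] ; pick H1
  Q 48.108.88.1: descend 001100000110110001011000 ; hops seen [H0,H0] ; pick H0
  add 65.188.224.0/20 -> H1 at depth 20
  add 130.220.205.0/24 -> H2 at depth 24
  add 64.0.0.0/2 -> H1 at depth 2
  Q 191.150.183.179: descend 10 ; hops seen [H0] ; pick H0
  Q 98.0.1.244: descend 01100010 ; hops seen [H0,H1,H1] ; pick H1
  Q 48.108.88.7: descend 001100000110110001011000 ; hops seen [H0,H0] ; pick H0
  add 0.0.0.0/0 -> H1 at depth 0
  del 65.188.224.0/20 (clear depth 20)
  Q 130.220.3.101: descend 1000001011011100 ; hops seen [H1,H1,H2] ; pick H2
  Q 24.168.50.40: descend 00 ; hops seen [H1] ; pick H1
  del 98.0.0.0/8 (clear depth 8)

== LOOKUPS ==
["no-route","H0","H0","H1","H2","H3","H1","H0","H0","H1","H0","H2","H1"]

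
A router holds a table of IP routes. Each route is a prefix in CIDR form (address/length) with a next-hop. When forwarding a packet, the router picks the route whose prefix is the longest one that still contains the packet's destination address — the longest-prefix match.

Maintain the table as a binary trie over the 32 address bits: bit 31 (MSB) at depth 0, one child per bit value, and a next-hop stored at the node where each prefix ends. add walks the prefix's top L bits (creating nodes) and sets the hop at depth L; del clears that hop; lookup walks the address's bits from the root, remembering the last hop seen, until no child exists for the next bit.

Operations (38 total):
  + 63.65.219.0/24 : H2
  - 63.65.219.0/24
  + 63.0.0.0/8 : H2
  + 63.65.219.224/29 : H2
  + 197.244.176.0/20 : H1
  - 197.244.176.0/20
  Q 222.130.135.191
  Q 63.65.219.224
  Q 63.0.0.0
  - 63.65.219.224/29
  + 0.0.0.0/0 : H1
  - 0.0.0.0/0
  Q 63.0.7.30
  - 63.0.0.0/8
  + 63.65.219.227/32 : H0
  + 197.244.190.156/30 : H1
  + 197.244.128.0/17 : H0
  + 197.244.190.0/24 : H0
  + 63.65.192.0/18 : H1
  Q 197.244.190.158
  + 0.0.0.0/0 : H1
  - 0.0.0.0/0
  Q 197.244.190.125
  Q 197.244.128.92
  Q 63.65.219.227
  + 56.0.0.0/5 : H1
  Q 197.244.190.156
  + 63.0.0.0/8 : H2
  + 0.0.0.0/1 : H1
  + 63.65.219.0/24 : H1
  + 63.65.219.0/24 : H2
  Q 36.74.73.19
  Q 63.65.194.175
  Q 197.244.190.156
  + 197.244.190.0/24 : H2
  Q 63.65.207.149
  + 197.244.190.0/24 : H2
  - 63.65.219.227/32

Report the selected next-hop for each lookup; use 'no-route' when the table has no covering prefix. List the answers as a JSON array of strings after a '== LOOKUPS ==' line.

Process each operation:
  add 63.65.219.0/24 -> H2 at depth 24
  - 63.65.219.0/24 clear@24
  add 63.0.0.0/8 -> H2 at depth 8
  add 63.65.219.224/29 -> H2 at depth 29
  add 197.244.176.0/20 -> H1 at depth 20
  - 197.244.176.0/20 clear@20
  Q 222.130.135.191: descend 110 ; hops seen [∅] ; pick no-route
  Q 63.65.219.224: descend 00111111010000011101101111100 ; hops seen [H2,H2] ; pick H2
  Q 63.0.0.0: descend 001111110 ; hops seen [H2] ; pick H2
  - 63.65.219.224/29 clear@29
  add 0.0.0.0/0 -> H1 at depth 0
  - 0.0.0.0/0 clear@0
  Q 63.0.7.30: descend 001111110 ; hops seen [H2] ; pick H2
  - 63.0.0.0/8 clear@8
  add 63.65.219.227/32 -> H0 at depth 32
  add 197.244.190.156/30 -> H1 at depth 30
  add 197.244.128.0/17 -> H0 at depth 17
  add 197.244.190.0/24 -> H0 at depth 24
  add 63.65.192.0/18 -> H1 at depth 18
  Q 197.244.190.158: descend 110001011111010010111110100111 ; hops seen [H0,H0,H1] ; pick H1
  add 0.0.0.0/0 -> H1 at depth 0
  - 0.0.0.0/0 clear@0
  Q 197.244.190.125: descend 110001011111010010111110 ; hops seen [H0,H0] ; pick H0
  Q 197.244.128.92: descend 110001011111010010 ; hops seen [H0] ; pick H0
  Q 63.65.219.227: descend 00111111010000011101101111100011 ; hops seen [H1,H0] ; pick H0
  add 56.0.0.0/5 -> H1 at depth 5
  Q 197.244.190.156: descend 110001011111010010111110100111 ; hops seen [H0,H0,H1] ; pick H1
  add 63.0.0.0/8 -> H2 at depth 8
  add 0.0.0.0/1 -> H1 at depth 1
  add 63.65.219.0/24 -> H1 at depth 24
  add 63.65.219.0/24 -> H2 at depth 24
  Q 36.74.73.19: descend 001 ; hops seen [H1] ; pick H1
  Q 63.65.194.175: descend 0011111101000001110 ; hops seen [H1,H1,H2,H1] ; pick H1
  Q 197.244.190.156: descend 110001011111010010111110100111 ; hops seen [H0,H0,H1] ; pick H1
  add 197.244.190.0/24 -> H2 at depth 24
  Q 63.65.207.149: descend 0011111101000001110 ; hops seen [H1,H1,H2,H1] ; pick H1
  add 197.244.190.0/24 -> H2 at depth 24
  - 63.65.219.227/32 clear@32

== LOOKUPS ==
["no-route","H2","H2","H2","H1","H0","H0","H0","H1","H1","H1","H1","H1"]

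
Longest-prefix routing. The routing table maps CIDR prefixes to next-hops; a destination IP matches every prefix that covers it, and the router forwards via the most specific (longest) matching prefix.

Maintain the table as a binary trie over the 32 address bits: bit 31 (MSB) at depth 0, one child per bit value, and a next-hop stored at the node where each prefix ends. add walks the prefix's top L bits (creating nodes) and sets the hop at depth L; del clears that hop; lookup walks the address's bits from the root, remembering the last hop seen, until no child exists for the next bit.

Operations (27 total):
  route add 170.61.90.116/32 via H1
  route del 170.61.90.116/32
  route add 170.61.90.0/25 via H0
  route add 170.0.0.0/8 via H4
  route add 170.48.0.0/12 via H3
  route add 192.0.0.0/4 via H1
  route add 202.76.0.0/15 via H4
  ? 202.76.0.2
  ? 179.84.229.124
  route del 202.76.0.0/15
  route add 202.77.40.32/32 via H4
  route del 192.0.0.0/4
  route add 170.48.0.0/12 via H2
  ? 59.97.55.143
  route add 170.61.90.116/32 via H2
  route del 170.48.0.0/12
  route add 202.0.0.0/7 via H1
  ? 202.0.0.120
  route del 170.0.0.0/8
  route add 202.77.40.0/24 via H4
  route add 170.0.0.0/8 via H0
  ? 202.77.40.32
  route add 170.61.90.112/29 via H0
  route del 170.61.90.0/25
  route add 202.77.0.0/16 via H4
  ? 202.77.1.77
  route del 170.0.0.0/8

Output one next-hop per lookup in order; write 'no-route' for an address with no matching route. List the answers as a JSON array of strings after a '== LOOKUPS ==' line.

Trace:
  add 170.61.90.116/32 -> H1 at depth 32
  del 170.61.90.116/32 (clear depth 32)
  add 170.61.90.0/25 -> H0 at depth 25
  add 170.0.0.0/8 -> H4 at depth 8
  add 170.48.0.0/12 -> H3 at depth 12
  add 192.0.0.0/4 -> H1 at depth 4
  add 202.76.0.0/15 -> H4 at depth 15
  ? 202.76.0.2  path d0:-→d1:-→d2:-→d3:-→d4:H1→d5:-→d6:-→d7:-→d8:-→d9:-→d10:-→d11:-→d12:-→d13:-→d14:-→d15:H4  best=H4
  ? 179.84.229.124  path d0:-→d1:-→d2:-→d3:-  best=no-route
  del 202.76.0.0/15 (clear depth 15)
  add 202.77.40.32/32 -> H4 at depth 32
  del 192.0.0.0/4 (clear depth 4)
  add 170.48.0.0/12 -> H2 at depth 12
  ? 59.97.55.143  path d0:-  best=no-route
  add 170.61.90.116/32 -> H2 at depth 32
  del 170.48.0.0/12 (clear depth 12)
  add 202.0.0.0/7 -> H1 at depth 7
  ? 202.0.0.120  path d0:-→d1:-→d2:-→d3:-→d4:-→d5:-→d6:-→d7:H1→d8:-→d9:-  best=H1
  del 170.0.0.0/8 (clear depth 8)
  add 202.77.40.0/24 -> H4 at depth 24
  add 170.0.0.0/8 -> H0 at depth 8
  ? 202.77.40.32  path d0:-→d1:-→d2:-→d3:-→d4:-→d5:-→d6:-→d7:H1→d8:-→d9:-→d10:-→d11:-→d12:-→d13:-→d14:-→d15:-→d16:-→d17:-→d18:-→d19:-→d20:-→d21:-→d22:-→d23:-→d24:H4→d25:-→d26:-→d27:-→d28:-→d29:-→d30:-→d31:-→d32:H4  best=H4
  add 170.61.90.112/29 -> H0 at depth 29
  del 170.61.90.0/25 (clear depth 25)
  add 202.77.0.0/16 -> H4 at depth 16
  ? 202.77.1.77  path d0:-→d1:-→d2:-→d3:-→d4:-→d5:-→d6:-→d7:H1→d8:-→d9:-→d10:-→d11:-→d12:-→d13:-→d14:-→d15:-→d16:H4→d17:-→d18:-  best=H4
  del 170.0.0.0/8 (clear depth 8)

== LOOKUPS ==
["H4","no-route","no-route","H1","H4","H4"]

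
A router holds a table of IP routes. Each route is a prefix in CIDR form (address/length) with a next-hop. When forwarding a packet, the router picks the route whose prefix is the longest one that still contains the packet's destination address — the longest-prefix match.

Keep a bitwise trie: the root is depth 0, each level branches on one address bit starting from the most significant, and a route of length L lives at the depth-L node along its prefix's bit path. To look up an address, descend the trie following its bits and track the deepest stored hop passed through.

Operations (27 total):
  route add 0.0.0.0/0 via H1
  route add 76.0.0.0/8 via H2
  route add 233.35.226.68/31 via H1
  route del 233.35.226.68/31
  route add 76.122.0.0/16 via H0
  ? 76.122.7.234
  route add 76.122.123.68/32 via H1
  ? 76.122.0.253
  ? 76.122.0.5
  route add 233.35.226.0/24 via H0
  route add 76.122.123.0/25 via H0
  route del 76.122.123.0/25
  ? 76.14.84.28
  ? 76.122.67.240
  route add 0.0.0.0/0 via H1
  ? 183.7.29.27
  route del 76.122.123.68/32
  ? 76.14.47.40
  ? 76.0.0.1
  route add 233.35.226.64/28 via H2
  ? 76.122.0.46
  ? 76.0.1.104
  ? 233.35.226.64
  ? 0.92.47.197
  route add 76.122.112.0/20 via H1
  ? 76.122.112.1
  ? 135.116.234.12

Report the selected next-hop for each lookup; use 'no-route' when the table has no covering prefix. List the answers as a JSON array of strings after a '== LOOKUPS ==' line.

Apply in order:
  add 0.0.0.0/0 -> H1 at depth 0
  add 76.0.0.0/8 -> H2 at depth 8
  add 233.35.226.68/31 -> H1 at depth 31
  del 233.35.226.68/31 (clear depth 31)
  add 76.122.0.0/16 -> H0 at depth 16
  lookup 76.122.7.234: bits 0100110001111010 walk d0:H1→d1:-→d2:-→d3:-→d4:-→d5:-→d6:-→d7:-→d8:H2→d9:-→d10:-→d11:-→d12:-→d13:-→d14:-→d15:-→d16:H0 -> H0
  add 76.122.123.68/32 -> H1 at depth 32
  lookup 76.122.0.253: bits 01001100011110100 walk d0:H1→d1:-→d2:-→d3:-→d4:-→d5:-→d6:-→d7:-→d8:H2→d9:-→d10:-→d11:-→d12:-→d13:-→d14:-→d15:-→d16:H0→d17:- -> H0
  lookup 76.122.0.5: bits 01001100011110100 walk d0:H1→d1:-→d2:-→d3:-→d4:-→d5:-→d6:-→d7:-→d8:H2→d9:-→d10:-→d11:-→d12:-→d13:-→d14:-→d15:-→d16:H0→d17:- -> H0
  add 233.35.226.0/24 -> H0 at depth 24
  add 76.122.123.0/25 -> H0 at depth 25
  del 76.122.123.0/25 (clear depth 25)
  lookup 76.14.84.28: bits 010011000 walk d0:H1→d1:-→d2:-→d3:-→d4:-→d5:-→d6:-→d7:-→d8:H2→d9:- -> H2
  lookup 76.122.67.240: bits 010011000111101001 walk d0:H1→d1:-→d2:-→d3:-→d4:-→d5:-→d6:-→d7:-→d8:H2→d9:-→d10:-→d11:-→d12:-→d13:-→d14:-→d15:-→d16:H0→d17:-→d18:- -> H0
  add 0.0.0.0/0 -> H1 at depth 0
  lookup 183.7.29.27: bits 1 walk d0:H1→d1:- -> H1
  del 76.122.123.68/32 (clear depth 32)
  lookup 76.14.47.40: bits 010011000 walk d0:H1→d1:-→d2:-→d3:-→d4:-→d5:-→d6:-→d7:-→d8:H2→d9:- -> H2
  lookup 76.0.0.1: bits 010011000 walk d0:H1→d1:-→d2:-→d3:-→d4:-→d5:-→d6:-→d7:-→d8:H2→d9:- -> H2
  add 233.35.226.64/28 -> H2 at depth 28
  lookup 76.122.0.46: bits 01001100011110100 walk d0:H1→d1:-→d2:-→d3:-→d4:-→d5:-→d6:-→d7:-→d8:H2→d9:-→d10:-→d11:-→d12:-→d13:-→d14:-→d15:-→d16:H0→d17:- -> H0
  lookup 76.0.1.104: bits 010011000 walk d0:H1→d1:-→d2:-→d3:-→d4:-→d5:-→d6:-→d7:-→d8:H2→d9:- -> H2
  lookup 233.35.226.64: bits 11101001001000111110001001000 walk d0:H1→d1:-→d2:-→d3:-→d4:-→d5:-→d6:-→d7:-→d8:-→d9:-→d10:-→d11:-→d12:-→d13:-→d14:-→d15:-→d16:-→d17:-→d18:-→d19:-→d20:-→d21:-→d22:-→d23:-→d24:H0→d25:-→d26:-→d27:-→d28:H2→d29:- -> H2
  lookup 0.92.47.197: bits 0 walk d0:H1→d1:- -> H1
  add 76.122.112.0/20 -> H1 at depth 20
  lookup 76.122.112.1: bits 01001100011110100111 walk d0:H1→d1:-→d2:-→d3:-→d4:-→d5:-→d6:-→d7:-→d8:H2→d9:-→d10:-→d11:-→d12:-→d13:-→d14:-→d15:-→d16:H0→d17:-→d18:-→d19:-→d20:H1 -> H1
  lookup 135.116.234.12: bits 1 walk d0:H1→d1:- -> H1

== LOOKUPS ==
["H0","H0","H0","H2","H0","H1","H2","H2","H0","H2","H2","H1","H1","H1"]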